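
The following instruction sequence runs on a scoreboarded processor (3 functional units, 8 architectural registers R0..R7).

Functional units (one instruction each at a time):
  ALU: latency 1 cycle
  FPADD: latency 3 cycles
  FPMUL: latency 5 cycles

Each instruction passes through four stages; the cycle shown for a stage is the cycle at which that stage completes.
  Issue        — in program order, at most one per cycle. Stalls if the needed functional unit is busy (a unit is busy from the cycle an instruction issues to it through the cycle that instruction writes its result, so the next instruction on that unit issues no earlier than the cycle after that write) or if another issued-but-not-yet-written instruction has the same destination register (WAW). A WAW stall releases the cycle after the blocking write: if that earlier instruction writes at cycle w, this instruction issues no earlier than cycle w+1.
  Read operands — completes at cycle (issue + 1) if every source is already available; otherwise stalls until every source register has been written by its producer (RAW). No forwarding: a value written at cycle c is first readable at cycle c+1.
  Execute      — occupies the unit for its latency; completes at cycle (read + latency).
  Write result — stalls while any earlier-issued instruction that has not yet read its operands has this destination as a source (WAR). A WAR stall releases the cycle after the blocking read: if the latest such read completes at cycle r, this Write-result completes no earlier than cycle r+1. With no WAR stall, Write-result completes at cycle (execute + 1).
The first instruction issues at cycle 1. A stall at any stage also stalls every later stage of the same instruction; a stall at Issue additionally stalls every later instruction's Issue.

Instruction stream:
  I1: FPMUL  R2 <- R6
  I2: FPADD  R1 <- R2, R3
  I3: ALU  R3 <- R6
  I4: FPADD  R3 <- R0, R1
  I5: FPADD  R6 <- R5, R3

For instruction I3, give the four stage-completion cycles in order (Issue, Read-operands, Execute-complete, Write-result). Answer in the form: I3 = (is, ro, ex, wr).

I3 = (3, 4, 5, 10)

[1] I1→FPMUL
[2] I1 RO · I2→FPADD
[3] I3→ALU
[4] I3 RO
[5] I3 EX
[7] I1 EX
[8] I1 WR R2
[9] I2 RO
[10] I3 WR R3
[12] I2 EX
[13] I2 WR R1
[14] I4→FPADD
[15] I4 RO
[18] I4 EX
[19] I4 WR R3
[20] I5→FPADD
[21] I5 RO
[24] I5 EX
[25] I5 WR R6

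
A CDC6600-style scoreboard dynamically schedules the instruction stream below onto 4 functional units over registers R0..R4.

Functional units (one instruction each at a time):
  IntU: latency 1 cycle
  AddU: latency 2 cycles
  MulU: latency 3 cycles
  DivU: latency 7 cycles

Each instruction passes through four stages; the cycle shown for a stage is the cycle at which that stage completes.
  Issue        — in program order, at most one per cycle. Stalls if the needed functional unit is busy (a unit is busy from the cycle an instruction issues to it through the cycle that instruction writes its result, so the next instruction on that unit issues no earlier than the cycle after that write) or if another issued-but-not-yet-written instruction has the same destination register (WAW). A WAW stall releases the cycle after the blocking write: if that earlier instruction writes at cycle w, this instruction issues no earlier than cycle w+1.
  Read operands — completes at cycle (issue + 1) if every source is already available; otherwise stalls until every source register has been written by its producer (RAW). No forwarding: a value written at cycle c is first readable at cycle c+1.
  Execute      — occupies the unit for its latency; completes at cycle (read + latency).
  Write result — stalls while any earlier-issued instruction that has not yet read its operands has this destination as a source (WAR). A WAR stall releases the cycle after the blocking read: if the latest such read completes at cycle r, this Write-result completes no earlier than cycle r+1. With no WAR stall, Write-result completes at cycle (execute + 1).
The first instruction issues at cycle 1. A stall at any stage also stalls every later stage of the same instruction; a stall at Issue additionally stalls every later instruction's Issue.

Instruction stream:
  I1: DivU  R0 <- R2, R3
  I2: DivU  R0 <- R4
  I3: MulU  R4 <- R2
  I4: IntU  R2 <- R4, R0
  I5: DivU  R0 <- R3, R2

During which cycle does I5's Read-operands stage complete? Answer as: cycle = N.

t=1  I1 issues→DivU
t=2  I1 reads
t=9  I1 exec-done
t=10  I1 writes R0
t=11  I2 issues→DivU
t=12  I2 reads · I3 issues→MulU
t=13  I3 reads · I4 issues→IntU
t=16  I3 exec-done
t=17  I3 writes R4
t=19  I2 exec-done
t=20  I2 writes R0
t=21  I4 reads · I5 issues→DivU
t=22  I4 exec-done
t=23  I4 writes R2
t=24  I5 reads
t=31  I5 exec-done
t=32  I5 writes R0

cycle = 24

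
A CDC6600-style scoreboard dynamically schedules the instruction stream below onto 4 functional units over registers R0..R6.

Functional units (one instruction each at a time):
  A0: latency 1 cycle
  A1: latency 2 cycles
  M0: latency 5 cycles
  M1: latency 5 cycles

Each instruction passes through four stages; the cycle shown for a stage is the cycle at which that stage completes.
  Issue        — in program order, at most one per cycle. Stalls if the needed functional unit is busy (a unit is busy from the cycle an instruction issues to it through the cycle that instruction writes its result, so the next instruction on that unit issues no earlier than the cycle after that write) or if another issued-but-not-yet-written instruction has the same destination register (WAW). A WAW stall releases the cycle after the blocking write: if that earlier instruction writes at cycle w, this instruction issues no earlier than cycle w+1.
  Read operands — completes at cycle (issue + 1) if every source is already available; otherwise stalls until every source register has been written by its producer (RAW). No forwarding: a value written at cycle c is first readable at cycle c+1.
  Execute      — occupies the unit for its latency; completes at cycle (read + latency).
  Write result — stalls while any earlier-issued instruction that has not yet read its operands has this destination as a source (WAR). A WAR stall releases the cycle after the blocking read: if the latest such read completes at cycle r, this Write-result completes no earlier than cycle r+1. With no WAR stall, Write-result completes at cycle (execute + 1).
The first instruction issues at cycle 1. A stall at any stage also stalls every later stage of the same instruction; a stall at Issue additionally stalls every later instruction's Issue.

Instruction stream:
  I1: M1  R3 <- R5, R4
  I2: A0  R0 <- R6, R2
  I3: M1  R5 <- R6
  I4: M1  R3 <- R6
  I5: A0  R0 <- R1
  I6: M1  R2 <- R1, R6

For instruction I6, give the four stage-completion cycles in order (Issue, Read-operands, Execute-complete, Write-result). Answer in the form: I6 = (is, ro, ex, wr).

I6 = (25, 26, 31, 32)

[1] I1→M1
[2] I1 RO | I2→A0
[3] I2 RO
[4] I2 EX
[5] I2 WR R0
[7] I1 EX
[8] I1 WR R3
[9] I3→M1
[10] I3 RO
[15] I3 EX
[16] I3 WR R5
[17] I4→M1
[18] I4 RO | I5→A0
[19] I5 RO
[20] I5 EX
[21] I5 WR R0
[23] I4 EX
[24] I4 WR R3
[25] I6→M1
[26] I6 RO
[31] I6 EX
[32] I6 WR R2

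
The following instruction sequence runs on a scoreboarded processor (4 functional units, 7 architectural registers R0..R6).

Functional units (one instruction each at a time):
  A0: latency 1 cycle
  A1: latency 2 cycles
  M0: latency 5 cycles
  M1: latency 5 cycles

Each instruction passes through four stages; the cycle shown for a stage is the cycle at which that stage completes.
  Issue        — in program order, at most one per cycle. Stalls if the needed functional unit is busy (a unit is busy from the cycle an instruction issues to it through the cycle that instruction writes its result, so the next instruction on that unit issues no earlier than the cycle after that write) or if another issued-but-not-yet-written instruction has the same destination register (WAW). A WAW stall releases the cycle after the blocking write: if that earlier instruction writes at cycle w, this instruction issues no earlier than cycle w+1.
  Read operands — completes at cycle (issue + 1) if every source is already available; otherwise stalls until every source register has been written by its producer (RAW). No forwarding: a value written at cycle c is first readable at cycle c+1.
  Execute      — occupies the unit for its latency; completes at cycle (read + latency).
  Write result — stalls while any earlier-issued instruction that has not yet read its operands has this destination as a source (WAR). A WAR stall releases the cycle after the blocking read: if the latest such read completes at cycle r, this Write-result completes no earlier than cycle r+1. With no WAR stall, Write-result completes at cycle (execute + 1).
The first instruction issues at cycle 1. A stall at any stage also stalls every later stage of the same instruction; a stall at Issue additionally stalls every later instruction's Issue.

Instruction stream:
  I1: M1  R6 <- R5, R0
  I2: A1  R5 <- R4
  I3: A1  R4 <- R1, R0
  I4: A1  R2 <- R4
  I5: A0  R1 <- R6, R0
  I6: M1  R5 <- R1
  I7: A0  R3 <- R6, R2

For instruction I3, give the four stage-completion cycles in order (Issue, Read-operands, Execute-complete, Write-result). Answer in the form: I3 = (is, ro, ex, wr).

t=1  I1 dispatched to M1
t=2  I1 operands ready · I2 dispatched to A1
t=3  I2 operands ready
t=5  I2 complete
t=6  R5←I2
t=7  I1 complete · I3 dispatched to A1
t=8  R6←I1 · I3 operands ready
t=10  I3 complete
t=11  R4←I3
t=12  I4 dispatched to A1
t=13  I4 operands ready · I5 dispatched to A0
t=14  I5 operands ready · I6 dispatched to M1
t=15  I4 complete · I5 complete
t=16  R2←I4 · R1←I5
t=17  I6 operands ready · I7 dispatched to A0
t=18  I7 operands ready
t=19  I7 complete
t=20  R3←I7
t=22  I6 complete
t=23  R5←I6

I3 = (7, 8, 10, 11)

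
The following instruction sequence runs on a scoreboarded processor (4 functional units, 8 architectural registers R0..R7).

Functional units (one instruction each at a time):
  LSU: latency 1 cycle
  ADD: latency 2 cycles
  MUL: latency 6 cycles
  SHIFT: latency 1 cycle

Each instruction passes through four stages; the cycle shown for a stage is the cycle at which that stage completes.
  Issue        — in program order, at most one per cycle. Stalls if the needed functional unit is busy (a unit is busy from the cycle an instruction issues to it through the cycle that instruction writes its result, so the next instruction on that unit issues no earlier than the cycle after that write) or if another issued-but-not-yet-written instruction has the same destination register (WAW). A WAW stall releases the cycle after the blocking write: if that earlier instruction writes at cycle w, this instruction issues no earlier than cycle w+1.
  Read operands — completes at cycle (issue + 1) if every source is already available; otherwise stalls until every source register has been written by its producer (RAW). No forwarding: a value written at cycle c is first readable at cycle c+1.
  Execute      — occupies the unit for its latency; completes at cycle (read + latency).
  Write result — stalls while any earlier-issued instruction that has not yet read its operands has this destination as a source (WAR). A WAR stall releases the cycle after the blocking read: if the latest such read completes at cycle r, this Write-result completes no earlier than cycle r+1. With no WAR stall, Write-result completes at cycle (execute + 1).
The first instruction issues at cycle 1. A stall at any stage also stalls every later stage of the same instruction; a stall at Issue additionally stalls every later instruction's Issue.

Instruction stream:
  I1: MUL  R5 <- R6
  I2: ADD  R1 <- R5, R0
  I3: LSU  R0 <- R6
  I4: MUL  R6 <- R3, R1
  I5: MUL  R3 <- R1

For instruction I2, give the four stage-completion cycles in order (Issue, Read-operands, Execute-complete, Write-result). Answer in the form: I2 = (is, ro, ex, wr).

  I1 | 1 | 2 | 8 | 9
  I2 | 2 | 10 | 12 | 13   RAW R5: wait I1 write@9
  I3 | 3 | 4 | 5 | 11   WAR R0: wait I2 read@10
  I4 | 10 | 14 | 20 | 21   struct: MUL busy until I1 writes@9 · RAW R1: wait I2 write@13
  I5 | 22 | 23 | 29 | 30   struct: MUL busy until I4 writes@21

I2 = (2, 10, 12, 13)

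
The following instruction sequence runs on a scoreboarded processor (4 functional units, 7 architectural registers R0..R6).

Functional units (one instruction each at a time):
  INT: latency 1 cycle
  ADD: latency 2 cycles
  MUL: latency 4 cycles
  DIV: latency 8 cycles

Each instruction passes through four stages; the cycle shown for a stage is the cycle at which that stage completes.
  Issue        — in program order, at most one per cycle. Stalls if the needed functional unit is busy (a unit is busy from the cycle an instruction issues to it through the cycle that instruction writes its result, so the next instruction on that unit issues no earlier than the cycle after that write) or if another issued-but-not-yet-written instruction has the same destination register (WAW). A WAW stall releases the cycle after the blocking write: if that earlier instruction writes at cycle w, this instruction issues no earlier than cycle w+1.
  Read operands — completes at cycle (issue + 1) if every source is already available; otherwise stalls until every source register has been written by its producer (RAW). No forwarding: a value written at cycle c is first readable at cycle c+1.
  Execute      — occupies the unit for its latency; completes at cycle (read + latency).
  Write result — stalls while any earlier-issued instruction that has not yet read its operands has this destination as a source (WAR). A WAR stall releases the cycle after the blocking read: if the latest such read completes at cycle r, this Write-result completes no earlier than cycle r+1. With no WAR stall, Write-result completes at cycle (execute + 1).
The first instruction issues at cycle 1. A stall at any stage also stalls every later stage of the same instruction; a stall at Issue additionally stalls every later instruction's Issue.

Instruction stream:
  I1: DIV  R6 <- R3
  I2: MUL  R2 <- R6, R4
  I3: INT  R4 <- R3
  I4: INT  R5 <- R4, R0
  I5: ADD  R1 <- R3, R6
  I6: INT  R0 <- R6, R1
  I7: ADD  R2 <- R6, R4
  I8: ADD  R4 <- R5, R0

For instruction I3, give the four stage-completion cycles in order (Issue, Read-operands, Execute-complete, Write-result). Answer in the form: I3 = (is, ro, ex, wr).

  I1 | 1 | 2 | 10 | 11
  I2 | 2 | 12 | 16 | 17   RAW R6: wait I1 write@11
  I3 | 3 | 4 | 5 | 13   WAR R4: wait I2 read@12
  I4 | 14 | 15 | 16 | 17   struct: INT busy until I3 writes@13
  I5 | 15 | 16 | 18 | 19
  I6 | 18 | 20 | 21 | 22   struct: INT busy until I4 writes@17 · RAW R1: wait I5 write@19
  I7 | 20 | 21 | 23 | 24   struct: ADD busy until I5 writes@19
  I8 | 25 | 26 | 28 | 29   struct: ADD busy until I7 writes@24

I3 = (3, 4, 5, 13)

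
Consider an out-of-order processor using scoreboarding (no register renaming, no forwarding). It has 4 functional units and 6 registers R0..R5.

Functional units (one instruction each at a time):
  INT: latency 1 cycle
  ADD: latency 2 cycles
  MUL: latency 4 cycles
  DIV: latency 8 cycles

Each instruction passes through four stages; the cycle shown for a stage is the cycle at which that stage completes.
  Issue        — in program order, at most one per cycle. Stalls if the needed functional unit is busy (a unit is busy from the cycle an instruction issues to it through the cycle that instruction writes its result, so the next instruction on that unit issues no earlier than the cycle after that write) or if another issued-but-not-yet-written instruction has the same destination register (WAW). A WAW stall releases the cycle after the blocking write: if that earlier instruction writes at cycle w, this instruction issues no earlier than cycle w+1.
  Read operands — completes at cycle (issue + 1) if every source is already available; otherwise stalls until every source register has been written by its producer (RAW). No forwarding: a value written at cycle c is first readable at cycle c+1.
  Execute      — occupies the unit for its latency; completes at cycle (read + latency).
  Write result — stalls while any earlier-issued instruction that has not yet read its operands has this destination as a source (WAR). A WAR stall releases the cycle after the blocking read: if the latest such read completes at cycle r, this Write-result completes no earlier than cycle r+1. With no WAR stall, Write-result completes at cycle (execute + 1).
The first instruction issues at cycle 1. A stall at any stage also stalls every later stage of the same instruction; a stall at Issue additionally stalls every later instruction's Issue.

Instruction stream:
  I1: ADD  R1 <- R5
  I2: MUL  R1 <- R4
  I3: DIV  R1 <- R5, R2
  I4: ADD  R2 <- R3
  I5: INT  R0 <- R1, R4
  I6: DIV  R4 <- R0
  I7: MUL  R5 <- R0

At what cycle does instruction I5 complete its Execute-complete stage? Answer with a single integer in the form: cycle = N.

cycle = 25

cycle 1: I1→ADD
cycle 2: I1 RO
cycle 4: I1 EX
cycle 5: I1 WR R1
cycle 6: I2→MUL
cycle 7: I2 RO
cycle 11: I2 EX
cycle 12: I2 WR R1
cycle 13: I3→DIV
cycle 14: I3 RO, I4→ADD
cycle 15: I4 RO, I5→INT
cycle 17: I4 EX
cycle 18: I4 WR R2
cycle 22: I3 EX
cycle 23: I3 WR R1
cycle 24: I5 RO, I6→DIV
cycle 25: I5 EX, I7→MUL
cycle 26: I5 WR R0
cycle 27: I6 RO, I7 RO
cycle 31: I7 EX
cycle 32: I7 WR R5
cycle 35: I6 EX
cycle 36: I6 WR R4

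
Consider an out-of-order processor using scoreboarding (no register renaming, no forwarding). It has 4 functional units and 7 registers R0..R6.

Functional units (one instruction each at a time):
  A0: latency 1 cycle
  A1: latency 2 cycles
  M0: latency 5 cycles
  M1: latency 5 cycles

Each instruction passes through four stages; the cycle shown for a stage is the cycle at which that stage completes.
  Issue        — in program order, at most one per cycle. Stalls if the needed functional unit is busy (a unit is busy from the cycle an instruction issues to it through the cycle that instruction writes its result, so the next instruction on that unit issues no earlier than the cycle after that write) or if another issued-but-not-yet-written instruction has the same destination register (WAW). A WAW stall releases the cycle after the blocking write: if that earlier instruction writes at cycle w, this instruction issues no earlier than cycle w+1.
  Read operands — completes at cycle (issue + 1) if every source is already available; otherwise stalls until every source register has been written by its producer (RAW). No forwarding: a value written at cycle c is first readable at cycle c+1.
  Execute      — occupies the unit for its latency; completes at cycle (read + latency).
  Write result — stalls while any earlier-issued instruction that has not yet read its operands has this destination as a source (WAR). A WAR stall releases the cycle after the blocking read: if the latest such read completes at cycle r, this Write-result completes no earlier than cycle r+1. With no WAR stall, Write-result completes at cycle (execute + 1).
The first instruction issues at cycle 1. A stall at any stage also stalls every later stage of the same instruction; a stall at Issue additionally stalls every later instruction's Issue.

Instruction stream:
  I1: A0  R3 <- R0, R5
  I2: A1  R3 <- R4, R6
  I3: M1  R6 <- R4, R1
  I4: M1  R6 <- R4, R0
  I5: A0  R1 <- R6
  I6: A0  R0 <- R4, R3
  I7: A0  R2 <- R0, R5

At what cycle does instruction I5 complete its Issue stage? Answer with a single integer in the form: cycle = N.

I1 -> (1, 2, 3, 4)
I2 -> (5, 6, 8, 9)  // WAW R3: wait I1 write@4
I3 -> (6, 7, 12, 13)
I4 -> (14, 15, 20, 21)  // struct: M1 busy until I3 writes@13
I5 -> (15, 22, 23, 24)  // RAW R6: wait I4 write@21
I6 -> (25, 26, 27, 28)  // struct: A0 busy until I5 writes@24
I7 -> (29, 30, 31, 32)  // struct: A0 busy until I6 writes@28

cycle = 15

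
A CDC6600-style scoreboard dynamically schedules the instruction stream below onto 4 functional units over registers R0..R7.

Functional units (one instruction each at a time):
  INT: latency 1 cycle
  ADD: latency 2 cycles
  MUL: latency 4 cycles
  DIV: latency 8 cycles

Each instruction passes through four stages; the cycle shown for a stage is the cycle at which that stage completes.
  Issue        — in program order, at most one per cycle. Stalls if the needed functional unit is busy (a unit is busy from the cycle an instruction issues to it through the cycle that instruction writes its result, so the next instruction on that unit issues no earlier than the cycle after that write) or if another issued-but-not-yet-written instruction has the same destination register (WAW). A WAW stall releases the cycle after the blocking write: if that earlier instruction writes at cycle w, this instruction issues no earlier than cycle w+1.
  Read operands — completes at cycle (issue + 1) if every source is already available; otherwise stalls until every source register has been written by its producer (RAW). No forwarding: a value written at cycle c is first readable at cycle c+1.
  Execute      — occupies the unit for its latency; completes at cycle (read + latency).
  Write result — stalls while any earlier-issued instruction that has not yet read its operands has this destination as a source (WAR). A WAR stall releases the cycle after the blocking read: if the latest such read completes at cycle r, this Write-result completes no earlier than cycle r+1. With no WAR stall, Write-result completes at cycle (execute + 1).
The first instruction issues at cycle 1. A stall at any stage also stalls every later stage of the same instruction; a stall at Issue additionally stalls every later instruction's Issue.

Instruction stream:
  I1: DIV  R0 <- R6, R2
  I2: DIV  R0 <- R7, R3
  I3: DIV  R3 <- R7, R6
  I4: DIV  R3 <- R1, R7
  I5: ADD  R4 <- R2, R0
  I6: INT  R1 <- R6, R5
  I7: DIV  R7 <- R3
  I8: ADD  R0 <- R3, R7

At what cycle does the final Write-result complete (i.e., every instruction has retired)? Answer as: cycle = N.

cycle = 59

c1: issue I1 (DIV)
c2: I1 read-ops
c10: I1 finished on DIV
c11: I1→R0
c12: issue I2 (DIV)
c13: I2 read-ops
c21: I2 finished on DIV
c22: I2→R0
c23: issue I3 (DIV)
c24: I3 read-ops
c32: I3 finished on DIV
c33: I3→R3
c34: issue I4 (DIV)
c35: I4 read-ops | issue I5 (ADD)
c36: I5 read-ops | issue I6 (INT)
c37: I6 read-ops
c38: I5 finished on ADD | I6 finished on INT
c39: I5→R4 | I6→R1
c43: I4 finished on DIV
c44: I4→R3
c45: issue I7 (DIV)
c46: I7 read-ops | issue I8 (ADD)
c54: I7 finished on DIV
c55: I7→R7
c56: I8 read-ops
c58: I8 finished on ADD
c59: I8→R0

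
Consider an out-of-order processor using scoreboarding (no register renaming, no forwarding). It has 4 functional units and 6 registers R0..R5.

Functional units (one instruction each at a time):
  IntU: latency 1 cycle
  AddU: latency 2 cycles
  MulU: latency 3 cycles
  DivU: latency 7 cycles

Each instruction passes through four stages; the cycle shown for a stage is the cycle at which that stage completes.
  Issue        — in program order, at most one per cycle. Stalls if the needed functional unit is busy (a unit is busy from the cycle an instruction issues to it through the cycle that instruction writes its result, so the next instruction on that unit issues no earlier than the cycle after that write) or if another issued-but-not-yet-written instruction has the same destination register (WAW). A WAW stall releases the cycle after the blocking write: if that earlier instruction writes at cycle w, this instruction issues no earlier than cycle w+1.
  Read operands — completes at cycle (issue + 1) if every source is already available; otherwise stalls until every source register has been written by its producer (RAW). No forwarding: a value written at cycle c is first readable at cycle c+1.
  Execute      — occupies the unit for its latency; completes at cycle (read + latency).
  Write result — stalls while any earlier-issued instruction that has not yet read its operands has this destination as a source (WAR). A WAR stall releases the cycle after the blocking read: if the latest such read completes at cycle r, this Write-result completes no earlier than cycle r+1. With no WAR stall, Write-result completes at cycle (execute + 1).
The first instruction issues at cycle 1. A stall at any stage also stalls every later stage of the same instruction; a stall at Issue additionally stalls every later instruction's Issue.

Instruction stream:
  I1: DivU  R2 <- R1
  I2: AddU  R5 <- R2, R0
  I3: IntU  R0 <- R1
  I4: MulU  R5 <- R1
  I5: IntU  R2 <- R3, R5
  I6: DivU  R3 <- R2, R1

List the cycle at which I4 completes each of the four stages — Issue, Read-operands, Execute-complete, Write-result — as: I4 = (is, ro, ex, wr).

I1 -> (1, 2, 9, 10)
I2 -> (2, 11, 13, 14)  // RAW R2: wait I1 write@10
I3 -> (3, 4, 5, 12)  // WAR R0: wait I2 read@11
I4 -> (15, 16, 19, 20)  // WAW R5: wait I2 write@14
I5 -> (16, 21, 22, 23)  // RAW R5: wait I4 write@20
I6 -> (17, 24, 31, 32)  // RAW R2: wait I5 write@23

I4 = (15, 16, 19, 20)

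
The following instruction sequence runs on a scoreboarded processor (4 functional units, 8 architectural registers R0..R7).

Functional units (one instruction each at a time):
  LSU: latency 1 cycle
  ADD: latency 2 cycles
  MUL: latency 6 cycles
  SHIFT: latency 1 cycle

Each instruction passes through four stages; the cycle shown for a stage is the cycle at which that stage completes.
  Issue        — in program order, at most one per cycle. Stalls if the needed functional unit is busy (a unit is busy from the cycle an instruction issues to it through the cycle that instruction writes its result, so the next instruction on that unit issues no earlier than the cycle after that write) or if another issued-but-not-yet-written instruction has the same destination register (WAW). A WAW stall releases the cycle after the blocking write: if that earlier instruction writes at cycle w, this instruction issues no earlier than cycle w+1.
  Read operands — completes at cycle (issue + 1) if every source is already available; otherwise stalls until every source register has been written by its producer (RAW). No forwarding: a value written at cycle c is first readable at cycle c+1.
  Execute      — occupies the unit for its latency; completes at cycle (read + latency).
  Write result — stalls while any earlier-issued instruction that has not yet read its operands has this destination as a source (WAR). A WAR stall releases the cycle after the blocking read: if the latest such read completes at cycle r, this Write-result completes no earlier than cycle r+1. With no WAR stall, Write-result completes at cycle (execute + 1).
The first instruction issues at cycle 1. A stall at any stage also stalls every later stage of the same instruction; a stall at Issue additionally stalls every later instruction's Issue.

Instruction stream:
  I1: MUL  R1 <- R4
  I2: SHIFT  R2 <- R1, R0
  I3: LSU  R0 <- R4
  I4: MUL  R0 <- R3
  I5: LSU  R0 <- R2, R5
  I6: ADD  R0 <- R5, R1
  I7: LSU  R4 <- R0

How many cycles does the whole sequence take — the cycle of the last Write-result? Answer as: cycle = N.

cycle = 32

I1 -> (1, 2, 8, 9)
I2 -> (2, 10, 11, 12)  // RAW R1: wait I1 write@9
I3 -> (3, 4, 5, 11)  // WAR R0: wait I2 read@10
I4 -> (12, 13, 19, 20)  // WAW R0: wait I3 write@11
I5 -> (21, 22, 23, 24)  // WAW R0: wait I4 write@20
I6 -> (25, 26, 28, 29)  // WAW R0: wait I5 write@24
I7 -> (26, 30, 31, 32)  // RAW R0: wait I6 write@29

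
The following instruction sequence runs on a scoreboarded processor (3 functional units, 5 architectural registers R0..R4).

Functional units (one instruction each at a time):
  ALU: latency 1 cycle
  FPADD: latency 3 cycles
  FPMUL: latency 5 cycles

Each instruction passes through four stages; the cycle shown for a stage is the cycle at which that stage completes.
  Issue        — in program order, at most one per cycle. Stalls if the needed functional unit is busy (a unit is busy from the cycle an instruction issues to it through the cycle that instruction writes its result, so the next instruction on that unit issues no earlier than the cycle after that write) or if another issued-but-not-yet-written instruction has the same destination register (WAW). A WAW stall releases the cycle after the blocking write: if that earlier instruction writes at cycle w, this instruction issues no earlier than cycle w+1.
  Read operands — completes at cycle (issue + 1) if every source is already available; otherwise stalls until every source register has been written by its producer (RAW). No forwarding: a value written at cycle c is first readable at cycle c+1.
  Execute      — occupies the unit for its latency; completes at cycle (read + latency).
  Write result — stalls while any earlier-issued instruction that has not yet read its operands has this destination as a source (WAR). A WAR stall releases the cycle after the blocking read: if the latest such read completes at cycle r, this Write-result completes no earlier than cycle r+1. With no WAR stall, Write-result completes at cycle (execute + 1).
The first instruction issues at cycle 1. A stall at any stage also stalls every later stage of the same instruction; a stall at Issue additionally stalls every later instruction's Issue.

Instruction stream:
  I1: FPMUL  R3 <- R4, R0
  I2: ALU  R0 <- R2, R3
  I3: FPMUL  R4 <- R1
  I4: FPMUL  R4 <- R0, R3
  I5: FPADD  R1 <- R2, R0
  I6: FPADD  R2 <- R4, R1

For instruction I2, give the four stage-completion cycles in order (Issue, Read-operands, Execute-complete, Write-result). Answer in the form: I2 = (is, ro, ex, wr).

I2 = (2, 9, 10, 11)

I1  is:1  ro:2  ex:7  wr:8
I2  is:2  ro:9  ex:10  wr:11  — RAW R3: wait I1 write@8
I3  is:9  ro:10  ex:15  wr:16  — struct: FPMUL busy until I1 writes@8
I4  is:17  ro:18  ex:23  wr:24  — struct: FPMUL busy until I3 writes@16
I5  is:18  ro:19  ex:22  wr:23
I6  is:24  ro:25  ex:28  wr:29  — struct: FPADD busy until I5 writes@23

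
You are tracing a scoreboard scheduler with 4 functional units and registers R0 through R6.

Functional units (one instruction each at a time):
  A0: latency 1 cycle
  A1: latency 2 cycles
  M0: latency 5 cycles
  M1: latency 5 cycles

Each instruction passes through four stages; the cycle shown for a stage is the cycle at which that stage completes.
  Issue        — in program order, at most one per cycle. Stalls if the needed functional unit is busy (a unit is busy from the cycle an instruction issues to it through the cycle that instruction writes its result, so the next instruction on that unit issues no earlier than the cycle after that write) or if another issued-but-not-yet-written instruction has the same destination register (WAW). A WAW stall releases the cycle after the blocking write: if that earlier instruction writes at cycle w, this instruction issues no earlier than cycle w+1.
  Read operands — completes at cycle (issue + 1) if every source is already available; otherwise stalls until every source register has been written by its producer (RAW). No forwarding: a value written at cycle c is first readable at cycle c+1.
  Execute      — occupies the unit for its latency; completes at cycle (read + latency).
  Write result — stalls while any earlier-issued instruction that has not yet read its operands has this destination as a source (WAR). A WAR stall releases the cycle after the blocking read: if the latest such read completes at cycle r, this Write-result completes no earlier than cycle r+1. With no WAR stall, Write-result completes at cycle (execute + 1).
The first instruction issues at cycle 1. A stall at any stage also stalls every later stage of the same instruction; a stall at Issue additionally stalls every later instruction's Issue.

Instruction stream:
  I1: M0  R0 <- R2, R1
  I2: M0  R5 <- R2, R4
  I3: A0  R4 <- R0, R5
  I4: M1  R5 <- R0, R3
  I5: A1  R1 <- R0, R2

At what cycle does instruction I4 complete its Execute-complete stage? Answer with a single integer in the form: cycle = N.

cycle = 23

t=1  issue I1 (M0)
t=2  I1 read-ops
t=7  I1 finished on M0
t=8  I1→R0
t=9  issue I2 (M0)
t=10  I2 read-ops · issue I3 (A0)
t=15  I2 finished on M0
t=16  I2→R5
t=17  I3 read-ops · issue I4 (M1)
t=18  I3 finished on A0 · I4 read-ops · issue I5 (A1)
t=19  I3→R4 · I5 read-ops
t=21  I5 finished on A1
t=22  I5→R1
t=23  I4 finished on M1
t=24  I4→R5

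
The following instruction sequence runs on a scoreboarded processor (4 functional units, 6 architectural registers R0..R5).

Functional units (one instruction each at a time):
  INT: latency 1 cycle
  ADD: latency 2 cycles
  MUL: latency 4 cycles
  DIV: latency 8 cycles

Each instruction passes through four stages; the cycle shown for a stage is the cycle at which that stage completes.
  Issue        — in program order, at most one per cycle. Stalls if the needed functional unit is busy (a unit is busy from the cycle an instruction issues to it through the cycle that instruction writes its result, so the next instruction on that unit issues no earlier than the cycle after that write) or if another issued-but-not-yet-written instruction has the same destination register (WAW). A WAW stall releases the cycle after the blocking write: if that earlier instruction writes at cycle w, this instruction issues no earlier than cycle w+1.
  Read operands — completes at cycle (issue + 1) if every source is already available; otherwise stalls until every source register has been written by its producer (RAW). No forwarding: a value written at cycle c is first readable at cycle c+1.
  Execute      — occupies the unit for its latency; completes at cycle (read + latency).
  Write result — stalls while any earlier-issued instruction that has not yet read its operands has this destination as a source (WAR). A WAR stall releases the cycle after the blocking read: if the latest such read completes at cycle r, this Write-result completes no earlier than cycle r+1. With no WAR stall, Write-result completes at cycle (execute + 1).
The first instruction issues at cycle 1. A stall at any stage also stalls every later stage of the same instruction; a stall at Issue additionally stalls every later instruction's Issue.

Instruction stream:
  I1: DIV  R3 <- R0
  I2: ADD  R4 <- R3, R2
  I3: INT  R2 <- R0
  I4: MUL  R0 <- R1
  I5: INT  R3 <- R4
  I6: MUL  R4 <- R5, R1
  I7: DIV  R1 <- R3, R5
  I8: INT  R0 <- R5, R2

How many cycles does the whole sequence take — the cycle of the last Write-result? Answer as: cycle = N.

[I1] 1/2/10/11
[I2] 2/12/14/15  (RAW R3: wait I1 write@11)
[I3] 3/4/5/13  (WAR R2: wait I2 read@12)
[I4] 4/5/9/10
[I5] 14/16/17/18  (struct: INT busy until I3 writes@13; RAW R4: wait I2 write@15)
[I6] 16/17/21/22  (WAW R4: wait I2 write@15)
[I7] 17/19/27/28  (RAW R3: wait I5 write@18)
[I8] 19/20/21/22  (struct: INT busy until I5 writes@18)

cycle = 28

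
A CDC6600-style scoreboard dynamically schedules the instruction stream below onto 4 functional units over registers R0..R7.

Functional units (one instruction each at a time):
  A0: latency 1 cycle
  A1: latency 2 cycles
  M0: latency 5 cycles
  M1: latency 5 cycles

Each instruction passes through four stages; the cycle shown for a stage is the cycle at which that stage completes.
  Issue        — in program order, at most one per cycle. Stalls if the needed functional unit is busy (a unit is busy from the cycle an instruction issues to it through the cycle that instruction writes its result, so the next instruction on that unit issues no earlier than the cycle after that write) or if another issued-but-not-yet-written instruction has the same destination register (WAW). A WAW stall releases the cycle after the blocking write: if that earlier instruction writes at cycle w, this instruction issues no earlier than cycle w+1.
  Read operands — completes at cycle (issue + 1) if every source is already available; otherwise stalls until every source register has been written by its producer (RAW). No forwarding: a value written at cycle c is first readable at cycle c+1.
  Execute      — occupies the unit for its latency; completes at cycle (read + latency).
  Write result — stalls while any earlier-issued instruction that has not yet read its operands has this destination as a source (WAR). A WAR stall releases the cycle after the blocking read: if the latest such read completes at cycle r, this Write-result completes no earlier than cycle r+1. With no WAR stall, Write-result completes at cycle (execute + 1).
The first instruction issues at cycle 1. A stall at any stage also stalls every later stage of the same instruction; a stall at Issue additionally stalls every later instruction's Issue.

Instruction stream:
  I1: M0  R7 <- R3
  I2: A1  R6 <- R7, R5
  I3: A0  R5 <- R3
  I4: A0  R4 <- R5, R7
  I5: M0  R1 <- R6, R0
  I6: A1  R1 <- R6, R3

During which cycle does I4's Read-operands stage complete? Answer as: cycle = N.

t=1  I1 dispatched to M0
t=2  I1 operands ready, I2 dispatched to A1
t=3  I3 dispatched to A0
t=4  I3 operands ready
t=5  I3 complete
t=7  I1 complete
t=8  R7←I1
t=9  I2 operands ready
t=10  R5←I3
t=11  I2 complete, I4 dispatched to A0
t=12  R6←I2, I4 operands ready, I5 dispatched to M0
t=13  I4 complete, I5 operands ready
t=14  R4←I4
t=18  I5 complete
t=19  R1←I5
t=20  I6 dispatched to A1
t=21  I6 operands ready
t=23  I6 complete
t=24  R1←I6

cycle = 12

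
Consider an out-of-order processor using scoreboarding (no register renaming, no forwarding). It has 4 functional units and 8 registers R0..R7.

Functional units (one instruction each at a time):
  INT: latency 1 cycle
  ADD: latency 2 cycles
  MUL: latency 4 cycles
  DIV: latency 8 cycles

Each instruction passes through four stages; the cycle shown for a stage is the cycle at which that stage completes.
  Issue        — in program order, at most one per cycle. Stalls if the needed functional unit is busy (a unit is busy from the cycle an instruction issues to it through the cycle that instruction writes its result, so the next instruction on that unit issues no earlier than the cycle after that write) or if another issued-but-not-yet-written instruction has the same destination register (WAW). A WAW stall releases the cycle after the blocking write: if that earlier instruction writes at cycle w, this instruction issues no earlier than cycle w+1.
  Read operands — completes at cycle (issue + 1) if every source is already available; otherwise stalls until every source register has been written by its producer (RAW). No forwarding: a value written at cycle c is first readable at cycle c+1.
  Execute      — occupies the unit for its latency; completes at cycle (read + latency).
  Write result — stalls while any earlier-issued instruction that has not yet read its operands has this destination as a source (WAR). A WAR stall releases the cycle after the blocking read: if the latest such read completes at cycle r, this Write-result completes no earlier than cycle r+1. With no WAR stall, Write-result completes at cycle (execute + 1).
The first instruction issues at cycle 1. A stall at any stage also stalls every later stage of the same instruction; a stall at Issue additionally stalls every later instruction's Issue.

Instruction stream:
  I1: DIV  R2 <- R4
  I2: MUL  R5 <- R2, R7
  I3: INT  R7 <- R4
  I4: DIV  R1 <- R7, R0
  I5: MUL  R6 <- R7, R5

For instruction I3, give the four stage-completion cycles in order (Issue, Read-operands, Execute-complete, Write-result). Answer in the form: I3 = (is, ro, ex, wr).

I3 = (3, 4, 5, 13)

[1] issue I1 (DIV)
[2] I1 read-ops, issue I2 (MUL)
[3] issue I3 (INT)
[4] I3 read-ops
[5] I3 finished on INT
[10] I1 finished on DIV
[11] I1→R2
[12] I2 read-ops, issue I4 (DIV)
[13] I3→R7
[14] I4 read-ops
[16] I2 finished on MUL
[17] I2→R5
[18] issue I5 (MUL)
[19] I5 read-ops
[22] I4 finished on DIV
[23] I4→R1, I5 finished on MUL
[24] I5→R6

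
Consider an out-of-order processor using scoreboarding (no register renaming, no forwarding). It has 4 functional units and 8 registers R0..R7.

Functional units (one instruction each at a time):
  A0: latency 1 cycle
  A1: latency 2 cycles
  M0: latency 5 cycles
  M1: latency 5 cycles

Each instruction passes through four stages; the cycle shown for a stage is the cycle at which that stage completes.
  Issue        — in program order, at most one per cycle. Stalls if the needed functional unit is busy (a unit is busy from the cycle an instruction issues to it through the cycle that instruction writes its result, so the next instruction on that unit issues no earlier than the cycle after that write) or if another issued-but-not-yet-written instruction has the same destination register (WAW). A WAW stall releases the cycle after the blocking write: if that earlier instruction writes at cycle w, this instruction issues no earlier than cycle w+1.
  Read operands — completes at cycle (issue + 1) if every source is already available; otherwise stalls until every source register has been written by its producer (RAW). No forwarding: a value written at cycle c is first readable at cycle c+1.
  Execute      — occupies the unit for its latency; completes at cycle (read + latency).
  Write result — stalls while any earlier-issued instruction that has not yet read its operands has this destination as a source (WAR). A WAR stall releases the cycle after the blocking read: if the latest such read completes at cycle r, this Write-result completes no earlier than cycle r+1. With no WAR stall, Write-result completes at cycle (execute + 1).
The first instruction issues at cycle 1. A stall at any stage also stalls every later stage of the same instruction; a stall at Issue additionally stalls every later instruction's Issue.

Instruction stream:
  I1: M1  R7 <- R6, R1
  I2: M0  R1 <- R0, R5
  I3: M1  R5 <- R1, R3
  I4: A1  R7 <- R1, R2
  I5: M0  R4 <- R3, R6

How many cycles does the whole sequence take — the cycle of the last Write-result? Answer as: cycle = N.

c1: I1 dispatched to M1
c2: I1 operands ready; I2 dispatched to M0
c3: I2 operands ready
c7: I1 complete
c8: R7←I1; I2 complete
c9: R1←I2; I3 dispatched to M1
c10: I3 operands ready; I4 dispatched to A1
c11: I4 operands ready; I5 dispatched to M0
c12: I5 operands ready
c13: I4 complete
c14: R7←I4
c15: I3 complete
c16: R5←I3
c17: I5 complete
c18: R4←I5

cycle = 18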